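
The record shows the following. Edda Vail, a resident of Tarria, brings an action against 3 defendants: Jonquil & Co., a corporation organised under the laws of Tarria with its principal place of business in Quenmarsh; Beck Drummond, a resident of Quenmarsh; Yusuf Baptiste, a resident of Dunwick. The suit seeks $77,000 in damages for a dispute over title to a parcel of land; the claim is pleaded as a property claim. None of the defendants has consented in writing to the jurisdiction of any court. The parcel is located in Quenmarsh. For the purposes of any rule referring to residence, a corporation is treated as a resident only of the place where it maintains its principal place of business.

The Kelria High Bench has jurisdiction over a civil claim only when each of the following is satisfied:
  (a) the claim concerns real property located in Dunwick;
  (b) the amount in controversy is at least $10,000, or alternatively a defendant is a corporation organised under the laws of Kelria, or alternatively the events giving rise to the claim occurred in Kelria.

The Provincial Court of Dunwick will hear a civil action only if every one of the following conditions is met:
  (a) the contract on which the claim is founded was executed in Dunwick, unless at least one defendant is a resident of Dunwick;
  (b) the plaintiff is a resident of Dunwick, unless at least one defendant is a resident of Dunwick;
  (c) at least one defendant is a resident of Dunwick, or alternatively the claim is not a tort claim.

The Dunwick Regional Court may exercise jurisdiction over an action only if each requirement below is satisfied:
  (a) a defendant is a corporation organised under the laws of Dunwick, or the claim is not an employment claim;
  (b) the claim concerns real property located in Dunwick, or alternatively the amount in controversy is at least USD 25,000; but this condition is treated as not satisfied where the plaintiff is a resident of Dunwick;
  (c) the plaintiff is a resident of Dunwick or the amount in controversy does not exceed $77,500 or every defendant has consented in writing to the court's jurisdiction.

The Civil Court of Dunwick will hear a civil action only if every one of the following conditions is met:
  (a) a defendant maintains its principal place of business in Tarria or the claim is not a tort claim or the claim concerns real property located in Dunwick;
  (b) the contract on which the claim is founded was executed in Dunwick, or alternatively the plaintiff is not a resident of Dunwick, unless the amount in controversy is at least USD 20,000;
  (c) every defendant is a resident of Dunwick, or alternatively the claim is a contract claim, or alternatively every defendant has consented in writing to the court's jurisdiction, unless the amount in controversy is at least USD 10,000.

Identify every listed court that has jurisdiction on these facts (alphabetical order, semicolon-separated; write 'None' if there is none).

the Civil Court of Dunwick; the Dunwick Regional Court; the Provincial Court of Dunwick

The Kelria High Bench:
  (a) The property lies in Quenmarsh, not Dunwick. Not satisfied.
  (b) The amount in controversy is USD 77,000, which meets the $10,000 floor — that alternative is enough. Met.
  → The court lacks jurisdiction.
The Provincial Court of Dunwick:
  (a) No contract (and hence no place of execution) is alleged. But Yusuf Baptiste resides in Dunwick, and the 'unless' clause therefore excuses the requirement. Satisfied.
  (b) The plaintiff resides in Tarria, not Dunwick. However, Yusuf Baptiste resides in Dunwick, so the 'unless' proviso supplies this condition. Satisfied.
  (c) Yusuf Baptiste resides in Dunwick — that alternative is enough. Condition met.
  → The court has jurisdiction.
The Dunwick Regional Court:
  (a) The claim is a property claim, not an employment claim, so one alternative holds. Condition met.
  (b) The amount in controversy is 77,000 dollars, which meets the 25,000 dollars floor, so this disjunct is met. And the carve-out is inapplicable — the plaintiff resides in Tarria, not Dunwick. Met.
  (c) The amount in controversy is 77,000 dollars, within the USD 77,500 ceiling — that alternative is enough. Satisfied.
  → The court has jurisdiction.
The Civil Court of Dunwick:
  (a) The claim is a property claim, not a tort claim — that alternative is enough. Met.
  (b) The plaintiff resides in Tarria, which is not Dunwick — that alternative is enough. Met.
  (c) The defendants reside as follows — Jonquil & Co. in Quenmarsh, Beck Drummond in Quenmarsh, Yusuf Baptiste in Dunwick — not all in Dunwick; the claim is a property claim, not a contract claim; no such written consent has been filed — none of the alternatives is met. However, the amount in controversy is $77,000, which meets the $10,000 floor, so the 'unless' proviso supplies this condition. Satisfied.
  → All conditions met; jurisdiction exists.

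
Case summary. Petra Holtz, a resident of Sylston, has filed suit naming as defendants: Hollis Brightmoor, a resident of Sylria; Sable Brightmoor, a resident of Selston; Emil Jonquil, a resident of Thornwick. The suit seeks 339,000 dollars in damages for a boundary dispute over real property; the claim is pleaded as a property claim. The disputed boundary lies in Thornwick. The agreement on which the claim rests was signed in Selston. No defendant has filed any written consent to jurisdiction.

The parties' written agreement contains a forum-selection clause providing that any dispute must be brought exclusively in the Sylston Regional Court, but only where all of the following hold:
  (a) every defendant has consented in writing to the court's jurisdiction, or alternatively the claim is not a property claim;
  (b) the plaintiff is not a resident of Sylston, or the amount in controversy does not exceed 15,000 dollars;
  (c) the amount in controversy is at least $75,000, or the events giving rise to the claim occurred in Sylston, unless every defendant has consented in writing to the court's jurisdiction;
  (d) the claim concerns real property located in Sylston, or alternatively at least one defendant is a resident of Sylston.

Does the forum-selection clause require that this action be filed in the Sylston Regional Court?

The Sylston Regional Court:
  (a) No such written consent has been filed; the claim is a property claim — every alternative fails. Not satisfied.
  (b) The plaintiff resides in Sylston; the amount in controversy is 339,000 dollars, above the $15,000 ceiling — no alternative holds. Condition not met.
  (c) The amount in controversy is USD 339,000, which meets the $75,000 floor — that alternative is enough. Satisfied.
  (d) The property lies in Thornwick, not Sylston; no defendant resides in Sylston (they reside in Sylria, Selston, Thornwick) — none of the alternatives is met. Fails.
  → Forum clause is not triggered.

No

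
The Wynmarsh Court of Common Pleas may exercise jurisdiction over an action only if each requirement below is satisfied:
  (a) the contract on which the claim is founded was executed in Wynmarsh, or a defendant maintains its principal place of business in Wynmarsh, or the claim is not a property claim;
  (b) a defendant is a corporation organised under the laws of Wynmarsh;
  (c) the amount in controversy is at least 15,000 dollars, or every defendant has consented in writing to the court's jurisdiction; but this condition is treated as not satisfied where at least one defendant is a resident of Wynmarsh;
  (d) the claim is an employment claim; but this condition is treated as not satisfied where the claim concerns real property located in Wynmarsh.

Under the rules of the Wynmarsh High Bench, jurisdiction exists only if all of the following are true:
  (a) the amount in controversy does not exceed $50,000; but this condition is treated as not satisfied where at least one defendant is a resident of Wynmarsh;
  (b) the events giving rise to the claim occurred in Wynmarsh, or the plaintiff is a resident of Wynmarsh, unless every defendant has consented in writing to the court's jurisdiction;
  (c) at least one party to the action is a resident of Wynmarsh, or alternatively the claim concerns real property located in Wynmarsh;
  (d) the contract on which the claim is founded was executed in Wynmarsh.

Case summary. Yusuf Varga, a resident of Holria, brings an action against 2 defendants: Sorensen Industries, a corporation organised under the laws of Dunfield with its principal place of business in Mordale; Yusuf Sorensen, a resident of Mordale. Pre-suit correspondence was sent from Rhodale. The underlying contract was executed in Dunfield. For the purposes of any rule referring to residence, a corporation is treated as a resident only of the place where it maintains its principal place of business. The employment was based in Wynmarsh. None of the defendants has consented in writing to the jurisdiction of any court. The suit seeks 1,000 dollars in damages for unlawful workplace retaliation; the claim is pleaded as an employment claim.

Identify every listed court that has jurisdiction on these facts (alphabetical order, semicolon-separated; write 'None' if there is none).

None

The Wynmarsh Court of Common Pleas:
  (a) The claim is an employment claim, not a property claim — that alternative is enough. Satisfied.
  (b) The corporate defendant(s) are organised in Dunfield, not Wynmarsh. Not satisfied.
  (c) The amount in controversy is 1,000 dollars, below the 15,000 dollars floor; no such written consent has been filed — no alternative holds. Not met.
  (d) The claim is an employment claim. The carve-out does not apply: the claim does not concern real property. Condition met.
  → No jurisdiction.
The Wynmarsh High Bench:
  (a) The amount in controversy is $1,000, within the $50,000 ceiling. And the carve-out is inapplicable — no defendant resides in Wynmarsh (they reside in Mordale, Mordale). Satisfied.
  (b) The operative events occurred in Wynmarsh, which satisfies one of the alternatives. Met.
  (c) No party resides in Wynmarsh; the claim does not concern real property — no alternative holds. Fails.
  (d) The contract was executed in Dunfield, not Wynmarsh. Not met.
  → The court lacks jurisdiction.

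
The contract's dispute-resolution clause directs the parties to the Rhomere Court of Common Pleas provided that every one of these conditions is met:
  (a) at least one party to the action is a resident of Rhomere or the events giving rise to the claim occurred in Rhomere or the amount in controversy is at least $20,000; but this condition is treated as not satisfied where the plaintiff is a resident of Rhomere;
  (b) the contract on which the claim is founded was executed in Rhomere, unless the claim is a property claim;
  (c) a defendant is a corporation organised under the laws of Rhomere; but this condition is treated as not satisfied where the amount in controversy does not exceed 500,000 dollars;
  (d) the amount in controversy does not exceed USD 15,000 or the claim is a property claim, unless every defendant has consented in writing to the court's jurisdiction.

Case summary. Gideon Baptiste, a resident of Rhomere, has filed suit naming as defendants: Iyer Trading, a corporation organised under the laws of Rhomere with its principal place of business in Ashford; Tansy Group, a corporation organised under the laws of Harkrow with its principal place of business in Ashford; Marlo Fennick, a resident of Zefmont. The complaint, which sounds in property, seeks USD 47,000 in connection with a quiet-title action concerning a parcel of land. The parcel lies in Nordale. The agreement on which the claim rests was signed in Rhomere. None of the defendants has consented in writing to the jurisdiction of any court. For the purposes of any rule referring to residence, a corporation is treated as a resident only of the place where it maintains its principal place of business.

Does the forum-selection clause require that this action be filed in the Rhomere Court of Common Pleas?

No

The Rhomere Court of Common Pleas:
  (a) Gideon Baptiste resides in Rhomere — that alternative is enough. But the carve-out bites: the plaintiff resides in Rhomere. Condition not met.
  (b) The contract was executed in Rhomere. Satisfied.
  (c) Iyer Trading is organised under the laws of Rhomere. But the amount in controversy is $47,000, within the USD 500,000 ceiling, triggering the carve-out and defeating this condition. Not satisfied.
  (d) The claim is a property claim — that alternative is enough. Condition met.
  → The clause does not apply.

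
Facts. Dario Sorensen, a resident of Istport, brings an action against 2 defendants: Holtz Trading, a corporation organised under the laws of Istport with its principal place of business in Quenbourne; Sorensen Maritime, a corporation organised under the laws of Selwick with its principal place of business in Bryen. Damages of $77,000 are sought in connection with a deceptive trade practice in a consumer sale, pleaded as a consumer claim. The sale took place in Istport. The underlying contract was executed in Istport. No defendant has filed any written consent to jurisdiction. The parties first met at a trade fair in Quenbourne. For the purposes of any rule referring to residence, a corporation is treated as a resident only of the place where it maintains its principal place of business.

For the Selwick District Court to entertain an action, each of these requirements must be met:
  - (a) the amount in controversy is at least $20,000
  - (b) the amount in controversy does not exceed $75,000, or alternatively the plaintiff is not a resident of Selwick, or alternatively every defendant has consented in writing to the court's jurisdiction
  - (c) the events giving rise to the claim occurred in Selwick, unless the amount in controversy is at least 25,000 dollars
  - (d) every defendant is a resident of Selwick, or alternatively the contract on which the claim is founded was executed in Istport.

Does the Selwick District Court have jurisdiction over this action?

The Selwick District Court:
  (a) The amount in controversy is $77,000, which meets the $20,000 floor. Condition met.
  (b) The plaintiff resides in Istport, which is not Selwick, which satisfies one of the alternatives. Condition met.
  (c) The operative events occurred in Istport, not Selwick. But the amount in controversy is $77,000, which meets the $25,000 floor, and the 'unless' clause therefore excuses the requirement. Condition met.
  (d) The contract was executed in Istport, so one alternative holds. Condition met.
  → Jurisdiction lies.

Yes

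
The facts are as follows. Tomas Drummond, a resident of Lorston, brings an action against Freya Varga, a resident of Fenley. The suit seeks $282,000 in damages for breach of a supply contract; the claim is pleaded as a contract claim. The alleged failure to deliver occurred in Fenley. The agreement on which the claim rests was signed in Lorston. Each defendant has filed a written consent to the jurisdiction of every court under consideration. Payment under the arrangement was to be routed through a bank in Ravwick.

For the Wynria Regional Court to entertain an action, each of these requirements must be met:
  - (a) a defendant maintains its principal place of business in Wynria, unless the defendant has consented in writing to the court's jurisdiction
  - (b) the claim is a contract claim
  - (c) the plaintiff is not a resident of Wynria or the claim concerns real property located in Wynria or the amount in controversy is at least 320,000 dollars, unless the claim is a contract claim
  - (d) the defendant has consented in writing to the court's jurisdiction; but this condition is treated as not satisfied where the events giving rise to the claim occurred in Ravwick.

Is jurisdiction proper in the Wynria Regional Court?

The Wynria Regional Court:
  (a) No defendant is a corporation. But every defendant has filed written consent, and the 'unless' clause therefore excuses the requirement. Satisfied.
  (b) The claim is a contract claim. Satisfied.
  (c) The plaintiff resides in Lorston, which is not Wynria, which satisfies one of the alternatives. Condition met.
  (d) Every defendant has filed written consent. The exception is not triggered, since the operative events occurred in Fenley, not Ravwick. Met.
  → Jurisdiction lies.

Yes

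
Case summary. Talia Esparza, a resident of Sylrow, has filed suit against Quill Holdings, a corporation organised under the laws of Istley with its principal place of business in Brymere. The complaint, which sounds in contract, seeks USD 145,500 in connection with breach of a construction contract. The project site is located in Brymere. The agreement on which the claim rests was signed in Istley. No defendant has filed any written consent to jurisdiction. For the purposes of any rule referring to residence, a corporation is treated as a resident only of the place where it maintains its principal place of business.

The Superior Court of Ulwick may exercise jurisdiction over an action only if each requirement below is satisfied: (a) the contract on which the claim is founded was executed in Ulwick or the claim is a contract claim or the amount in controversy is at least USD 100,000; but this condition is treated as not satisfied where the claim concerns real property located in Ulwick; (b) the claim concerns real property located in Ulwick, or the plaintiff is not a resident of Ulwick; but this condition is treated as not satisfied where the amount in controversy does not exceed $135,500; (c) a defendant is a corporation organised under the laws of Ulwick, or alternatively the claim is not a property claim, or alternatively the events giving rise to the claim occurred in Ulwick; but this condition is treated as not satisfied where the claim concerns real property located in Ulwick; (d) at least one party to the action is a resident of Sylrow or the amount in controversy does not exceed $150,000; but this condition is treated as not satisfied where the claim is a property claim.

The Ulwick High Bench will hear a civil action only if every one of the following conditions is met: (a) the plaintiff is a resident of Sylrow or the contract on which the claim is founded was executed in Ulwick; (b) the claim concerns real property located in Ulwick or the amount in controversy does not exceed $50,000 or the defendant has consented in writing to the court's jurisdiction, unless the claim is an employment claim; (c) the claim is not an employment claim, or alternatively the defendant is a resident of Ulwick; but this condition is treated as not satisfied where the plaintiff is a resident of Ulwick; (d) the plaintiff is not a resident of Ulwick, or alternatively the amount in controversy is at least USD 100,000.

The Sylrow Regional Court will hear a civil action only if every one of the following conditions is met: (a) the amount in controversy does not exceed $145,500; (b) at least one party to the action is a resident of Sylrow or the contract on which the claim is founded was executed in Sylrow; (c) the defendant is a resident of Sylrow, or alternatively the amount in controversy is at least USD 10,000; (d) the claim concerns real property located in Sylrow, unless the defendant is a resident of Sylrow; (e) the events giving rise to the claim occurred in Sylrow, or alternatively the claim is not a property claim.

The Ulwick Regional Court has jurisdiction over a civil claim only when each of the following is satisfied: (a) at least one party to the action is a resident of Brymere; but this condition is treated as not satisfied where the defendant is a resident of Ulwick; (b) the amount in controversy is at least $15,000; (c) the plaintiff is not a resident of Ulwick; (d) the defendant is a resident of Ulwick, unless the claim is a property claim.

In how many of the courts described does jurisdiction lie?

The Superior Court of Ulwick:
  (a) The claim is a contract claim, which satisfies one of the alternatives. The exception is not triggered, since the claim does not concern real property. Satisfied.
  (b) The plaintiff resides in Sylrow, which is not Ulwick, so this disjunct is met. The carve-out does not apply: the amount in controversy is 145,500 dollars, above the $135,500 ceiling. Met.
  (c) The claim is a contract claim, not a property claim, so one alternative holds. The exception is not triggered, since the claim does not concern real property. Condition met.
  (d) Talia Esparza resides in Sylrow, so this disjunct is met. And the carve-out is inapplicable — the claim is a contract claim, not a property claim. Satisfied.
  → The court has jurisdiction.
The Ulwick High Bench:
  (a) The plaintiff resides in Sylrow, so one alternative holds. Satisfied.
  (b) The claim does not concern real property; the amount in controversy is USD 145,500, above the $50,000 ceiling; no such written consent has been filed — none of the alternatives is met. And the claim is a contract claim, not an employment claim, so the proviso does not save it. Fails.
  (c) The claim is a contract claim, not an employment claim, so this disjunct is met. And the carve-out is inapplicable — the plaintiff resides in Sylrow, not Ulwick. Satisfied.
  (d) The plaintiff resides in Sylrow, which is not Ulwick, which satisfies one of the alternatives. Met.
  → Not every requirement is met — no jurisdiction.
The Sylrow Regional Court:
  (a) The amount in controversy is 145,500 dollars, within the 145,500 dollars ceiling. Condition met.
  (b) Talia Esparza resides in Sylrow, so this disjunct is met. Satisfied.
  (c) The amount in controversy is 145,500 dollars, which meets the USD 10,000 floor, so one alternative holds. Met.
  (d) The claim does not concern real property. The proviso offers no rescue either, since the defendant resides in Brymere, not Sylrow. Condition not met.
  (e) The claim is a contract claim, not a property claim, so this disjunct is met. Satisfied.
  → No jurisdiction.
The Ulwick Regional Court:
  (a) Quill Holdings resides in Brymere. And the carve-out is inapplicable — the defendant resides in Brymere, not Ulwick. Condition met.
  (b) The amount in controversy is 145,500 dollars, which meets the $15,000 floor. Condition met.
  (c) The plaintiff resides in Sylrow, which is not Ulwick. Condition met.
  (d) The defendant resides in Brymere, not Ulwick. And the claim is a contract claim, not a property claim, so the proviso does not save it. Not met.
  → At least one condition fails; no jurisdiction.
Courts with jurisdiction: the Superior Court of Ulwick — 1 in total.

1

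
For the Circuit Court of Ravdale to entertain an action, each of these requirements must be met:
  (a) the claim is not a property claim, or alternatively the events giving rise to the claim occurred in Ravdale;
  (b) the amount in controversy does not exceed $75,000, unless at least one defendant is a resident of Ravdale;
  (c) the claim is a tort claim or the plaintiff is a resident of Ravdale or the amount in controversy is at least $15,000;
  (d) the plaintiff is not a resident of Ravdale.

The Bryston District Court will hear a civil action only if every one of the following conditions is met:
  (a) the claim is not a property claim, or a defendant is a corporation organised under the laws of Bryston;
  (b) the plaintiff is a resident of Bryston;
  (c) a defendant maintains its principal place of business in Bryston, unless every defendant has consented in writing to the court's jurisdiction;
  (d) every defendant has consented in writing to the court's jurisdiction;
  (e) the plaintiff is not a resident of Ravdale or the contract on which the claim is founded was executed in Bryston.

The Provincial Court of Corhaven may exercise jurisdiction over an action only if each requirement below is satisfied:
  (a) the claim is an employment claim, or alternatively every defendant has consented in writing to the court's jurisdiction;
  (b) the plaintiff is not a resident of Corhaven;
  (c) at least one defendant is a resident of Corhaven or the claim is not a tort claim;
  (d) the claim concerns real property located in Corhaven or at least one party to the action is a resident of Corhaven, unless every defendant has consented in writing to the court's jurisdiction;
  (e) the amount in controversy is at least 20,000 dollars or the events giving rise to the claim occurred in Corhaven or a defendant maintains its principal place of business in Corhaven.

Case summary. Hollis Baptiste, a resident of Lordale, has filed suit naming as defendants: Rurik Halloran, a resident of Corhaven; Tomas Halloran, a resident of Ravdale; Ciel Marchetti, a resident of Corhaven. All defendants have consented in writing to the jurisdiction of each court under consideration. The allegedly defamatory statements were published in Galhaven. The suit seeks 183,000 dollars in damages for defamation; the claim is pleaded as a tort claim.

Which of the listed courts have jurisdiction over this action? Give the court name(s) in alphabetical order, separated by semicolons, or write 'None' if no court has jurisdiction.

The Circuit Court of Ravdale:
  (a) The claim is a tort claim, not a property claim, so one alternative holds. Met.
  (b) The amount in controversy is 183,000 dollars, above the USD 75,000 ceiling. But Tomas Halloran resides in Ravdale, and the 'unless' clause therefore excuses the requirement. Condition met.
  (c) The claim is a tort claim, so this disjunct is met. Condition met.
  (d) The plaintiff resides in Lordale, which is not Ravdale. Condition met.
  → Jurisdiction lies.
The Bryston District Court:
  (a) The claim is a tort claim, not a property claim, so this disjunct is met. Met.
  (b) The plaintiff resides in Lordale, not Bryston. Condition not met.
  (c) No defendant is a corporation. The proviso rescues it, though: every defendant has filed written consent. Met.
  (d) Every defendant has filed written consent. Met.
  (e) The plaintiff resides in Lordale, which is not Ravdale — that alternative is enough. Condition met.
  → At least one condition fails; no jurisdiction.
The Provincial Court of Corhaven:
  (a) Every defendant has filed written consent — that alternative is enough. Met.
  (b) The plaintiff resides in Lordale, which is not Corhaven. Condition met.
  (c) Rurik Halloran resides in Corhaven, so this disjunct is met. Condition met.
  (d) Rurik Halloran resides in Corhaven, which satisfies one of the alternatives. Satisfied.
  (e) The amount in controversy is $183,000, which meets the 20,000 dollars floor, which satisfies one of the alternatives. Satisfied.
  → Every requirement is satisfied — jurisdiction.

the Circuit Court of Ravdale; the Provincial Court of Corhaven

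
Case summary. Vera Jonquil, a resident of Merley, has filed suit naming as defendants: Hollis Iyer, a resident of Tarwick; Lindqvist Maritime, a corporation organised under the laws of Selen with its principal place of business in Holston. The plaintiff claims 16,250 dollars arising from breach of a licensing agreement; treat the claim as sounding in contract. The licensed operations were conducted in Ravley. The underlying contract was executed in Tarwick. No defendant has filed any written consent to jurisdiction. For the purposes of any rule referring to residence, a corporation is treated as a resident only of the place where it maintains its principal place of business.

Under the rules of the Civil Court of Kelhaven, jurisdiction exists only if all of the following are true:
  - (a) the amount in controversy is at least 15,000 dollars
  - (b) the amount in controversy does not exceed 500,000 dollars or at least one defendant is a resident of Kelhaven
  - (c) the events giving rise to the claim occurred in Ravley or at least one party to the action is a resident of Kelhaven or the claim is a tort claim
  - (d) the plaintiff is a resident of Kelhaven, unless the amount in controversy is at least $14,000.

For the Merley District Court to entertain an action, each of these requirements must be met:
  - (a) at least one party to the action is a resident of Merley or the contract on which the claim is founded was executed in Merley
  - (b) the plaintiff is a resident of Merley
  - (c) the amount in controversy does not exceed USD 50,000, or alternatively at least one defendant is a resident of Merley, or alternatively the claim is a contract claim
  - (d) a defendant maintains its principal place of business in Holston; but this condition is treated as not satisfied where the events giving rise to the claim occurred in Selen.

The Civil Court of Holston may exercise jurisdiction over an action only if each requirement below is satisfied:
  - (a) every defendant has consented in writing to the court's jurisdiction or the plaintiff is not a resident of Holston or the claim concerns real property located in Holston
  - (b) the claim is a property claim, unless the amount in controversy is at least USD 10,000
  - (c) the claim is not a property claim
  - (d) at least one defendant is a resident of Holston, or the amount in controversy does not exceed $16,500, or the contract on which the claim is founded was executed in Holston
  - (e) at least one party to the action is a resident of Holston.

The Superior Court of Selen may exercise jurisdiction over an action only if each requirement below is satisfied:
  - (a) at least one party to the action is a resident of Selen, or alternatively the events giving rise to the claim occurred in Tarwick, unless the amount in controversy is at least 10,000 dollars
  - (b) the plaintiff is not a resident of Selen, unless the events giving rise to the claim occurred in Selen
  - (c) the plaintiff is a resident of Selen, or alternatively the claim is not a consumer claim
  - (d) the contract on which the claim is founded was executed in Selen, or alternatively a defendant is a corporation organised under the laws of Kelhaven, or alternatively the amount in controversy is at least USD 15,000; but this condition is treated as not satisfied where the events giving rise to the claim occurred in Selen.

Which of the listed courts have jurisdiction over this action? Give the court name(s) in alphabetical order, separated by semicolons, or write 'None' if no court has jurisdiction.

The Civil Court of Kelhaven:
  (a) The amount in controversy is $16,250, which meets the USD 15,000 floor. Condition met.
  (b) The amount in controversy is USD 16,250, within the USD 500,000 ceiling — that alternative is enough. Condition met.
  (c) The operative events occurred in Ravley, which satisfies one of the alternatives. Met.
  (d) The plaintiff resides in Merley, not Kelhaven. However, the amount in controversy is $16,250, which meets the 14,000 dollars floor, so the 'unless' proviso supplies this condition. Condition met.
  → The court has jurisdiction.
The Merley District Court:
  (a) Vera Jonquil resides in Merley, so this disjunct is met. Met.
  (b) The plaintiff resides in Merley. Satisfied.
  (c) The amount in controversy is 16,250 dollars, within the USD 50,000 ceiling, which satisfies one of the alternatives. Satisfied.
  (d) Lindqvist Maritime has its principal place of business in Holston. The exception is not triggered, since the operative events occurred in Ravley, not Selen. Satisfied.
  → Every requirement is satisfied — jurisdiction.
The Civil Court of Holston:
  (a) The plaintiff resides in Merley, which is not Holston, which satisfies one of the alternatives. Met.
  (b) The claim is a contract claim, not a property claim. However, the amount in controversy is USD 16,250, which meets the $10,000 floor, so the 'unless' proviso supplies this condition. Satisfied.
  (c) The claim is a contract claim, not a property claim. Met.
  (d) Lindqvist Maritime resides in Holston — that alternative is enough. Condition met.
  (e) Lindqvist Maritime resides in Holston. Condition met.
  → The court has jurisdiction.
The Superior Court of Selen:
  (a) No party resides in Selen; the operative events occurred in Ravley, not Tarwick — every alternative fails. But the amount in controversy is USD 16,250, which meets the $10,000 floor, and the 'unless' clause therefore excuses the requirement. Satisfied.
  (b) The plaintiff resides in Merley, which is not Selen. Condition met.
  (c) The claim is a contract claim, not a consumer claim, which satisfies one of the alternatives. Condition met.
  (d) The amount in controversy is USD 16,250, which meets the $15,000 floor — that alternative is enough. And the carve-out is inapplicable — the operative events occurred in Ravley, not Selen. Met.
  → All conditions met; jurisdiction exists.

the Civil Court of Holston; the Civil Court of Kelhaven; the Merley District Court; the Superior Court of Selen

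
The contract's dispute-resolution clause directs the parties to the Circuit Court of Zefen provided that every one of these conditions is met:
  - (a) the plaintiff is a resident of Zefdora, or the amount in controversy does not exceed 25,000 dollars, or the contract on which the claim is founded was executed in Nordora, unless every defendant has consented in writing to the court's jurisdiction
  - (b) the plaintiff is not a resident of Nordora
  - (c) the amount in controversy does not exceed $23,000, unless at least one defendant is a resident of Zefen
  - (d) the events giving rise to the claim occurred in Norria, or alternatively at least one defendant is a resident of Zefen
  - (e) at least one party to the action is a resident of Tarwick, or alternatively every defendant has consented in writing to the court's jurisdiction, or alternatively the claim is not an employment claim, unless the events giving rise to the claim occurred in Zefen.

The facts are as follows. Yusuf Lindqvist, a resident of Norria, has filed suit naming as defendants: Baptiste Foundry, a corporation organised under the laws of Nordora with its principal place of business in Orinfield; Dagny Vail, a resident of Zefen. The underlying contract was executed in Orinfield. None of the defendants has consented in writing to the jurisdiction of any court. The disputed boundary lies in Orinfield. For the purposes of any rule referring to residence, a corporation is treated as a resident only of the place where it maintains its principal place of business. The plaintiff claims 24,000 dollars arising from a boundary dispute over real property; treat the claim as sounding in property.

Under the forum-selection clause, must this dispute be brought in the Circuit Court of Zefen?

The Circuit Court of Zefen:
  (a) The amount in controversy is $24,000, within the 25,000 dollars ceiling, which satisfies one of the alternatives. Satisfied.
  (b) The plaintiff resides in Norria, which is not Nordora. Condition met.
  (c) The amount in controversy is $24,000, above the $23,000 ceiling. The proviso rescues it, though: Dagny Vail resides in Zefen. Met.
  (d) Dagny Vail resides in Zefen — that alternative is enough. Met.
  (e) The claim is a property claim, not an employment claim, so one alternative holds. Condition met.
  → The clause applies.

Yes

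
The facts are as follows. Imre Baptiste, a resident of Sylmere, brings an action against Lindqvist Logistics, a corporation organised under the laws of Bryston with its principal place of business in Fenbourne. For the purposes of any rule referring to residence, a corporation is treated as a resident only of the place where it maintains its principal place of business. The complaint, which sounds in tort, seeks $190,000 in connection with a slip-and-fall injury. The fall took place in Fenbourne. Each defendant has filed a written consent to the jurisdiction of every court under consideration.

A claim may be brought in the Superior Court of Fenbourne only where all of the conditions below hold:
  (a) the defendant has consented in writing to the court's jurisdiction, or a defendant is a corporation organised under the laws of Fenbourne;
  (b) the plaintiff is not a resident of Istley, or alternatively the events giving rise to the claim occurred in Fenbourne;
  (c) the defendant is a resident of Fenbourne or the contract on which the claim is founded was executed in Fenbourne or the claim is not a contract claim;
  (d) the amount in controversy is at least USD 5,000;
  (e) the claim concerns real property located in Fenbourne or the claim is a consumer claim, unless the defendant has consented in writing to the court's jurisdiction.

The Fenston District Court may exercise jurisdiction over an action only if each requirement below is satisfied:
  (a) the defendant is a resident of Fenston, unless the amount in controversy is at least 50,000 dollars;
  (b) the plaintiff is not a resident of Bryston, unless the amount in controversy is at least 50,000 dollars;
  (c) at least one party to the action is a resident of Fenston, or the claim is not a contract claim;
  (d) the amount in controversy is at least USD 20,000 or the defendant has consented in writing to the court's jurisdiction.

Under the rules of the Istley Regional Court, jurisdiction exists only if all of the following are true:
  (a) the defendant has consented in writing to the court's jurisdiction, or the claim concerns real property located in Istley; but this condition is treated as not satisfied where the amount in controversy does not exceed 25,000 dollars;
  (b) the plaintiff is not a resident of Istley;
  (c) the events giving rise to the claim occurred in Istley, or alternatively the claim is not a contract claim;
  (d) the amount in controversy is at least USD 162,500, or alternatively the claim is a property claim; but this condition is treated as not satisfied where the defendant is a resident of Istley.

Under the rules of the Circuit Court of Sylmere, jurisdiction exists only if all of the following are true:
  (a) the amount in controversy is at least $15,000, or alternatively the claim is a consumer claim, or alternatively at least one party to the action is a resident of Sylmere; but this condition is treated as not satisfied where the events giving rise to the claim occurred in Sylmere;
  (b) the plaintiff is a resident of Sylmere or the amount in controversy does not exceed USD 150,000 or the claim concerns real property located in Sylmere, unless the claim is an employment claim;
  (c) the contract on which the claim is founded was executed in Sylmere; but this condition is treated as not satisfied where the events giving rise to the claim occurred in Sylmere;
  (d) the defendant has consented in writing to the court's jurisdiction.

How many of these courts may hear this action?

The Superior Court of Fenbourne:
  (a) Every defendant has filed written consent, so this disjunct is met. Satisfied.
  (b) The plaintiff resides in Sylmere, which is not Istley, which satisfies one of the alternatives. Met.
  (c) The defendant resides in Fenbourne, which satisfies one of the alternatives. Satisfied.
  (d) The amount in controversy is $190,000, which meets the $5,000 floor. Met.
  (e) The claim does not concern real property; the claim is a tort claim, not a consumer claim — none of the alternatives is met. However, every defendant has filed written consent, so the 'unless' proviso supplies this condition. Condition met.
  → All conditions met; jurisdiction exists.
The Fenston District Court:
  (a) The defendant resides in Fenbourne, not Fenston. But the amount in controversy is $190,000, which meets the 50,000 dollars floor, and the 'unless' clause therefore excuses the requirement. Satisfied.
  (b) The plaintiff resides in Sylmere, which is not Bryston. Condition met.
  (c) The claim is a tort claim, not a contract claim, so this disjunct is met. Met.
  (d) The amount in controversy is 190,000 dollars, which meets the $20,000 floor, which satisfies one of the alternatives. Satisfied.
  → The court has jurisdiction.
The Istley Regional Court:
  (a) Every defendant has filed written consent, so this disjunct is met. The carve-out does not apply: the amount in controversy is USD 190,000, above the USD 25,000 ceiling. Condition met.
  (b) The plaintiff resides in Sylmere, which is not Istley. Satisfied.
  (c) The claim is a tort claim, not a contract claim, so this disjunct is met. Satisfied.
  (d) The amount in controversy is $190,000, which meets the USD 162,500 floor, so this disjunct is met. The exception is not triggered, since the defendant resides in Fenbourne, not Istley. Met.
  → All conditions met; jurisdiction exists.
The Circuit Court of Sylmere:
  (a) The amount in controversy is 190,000 dollars, which meets the $15,000 floor — that alternative is enough. And the carve-out is inapplicable — the operative events occurred in Fenbourne, not Sylmere. Condition met.
  (b) The plaintiff resides in Sylmere, so one alternative holds. Satisfied.
  (c) No contract (and hence no place of execution) is alleged. Not met.
  (d) Every defendant has filed written consent. Satisfied.
  → At least one condition fails; no jurisdiction.
Courts with jurisdiction: the Superior Court of Fenbourne, the Fenston District Court, the Istley Regional Court — 3 in total.

3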